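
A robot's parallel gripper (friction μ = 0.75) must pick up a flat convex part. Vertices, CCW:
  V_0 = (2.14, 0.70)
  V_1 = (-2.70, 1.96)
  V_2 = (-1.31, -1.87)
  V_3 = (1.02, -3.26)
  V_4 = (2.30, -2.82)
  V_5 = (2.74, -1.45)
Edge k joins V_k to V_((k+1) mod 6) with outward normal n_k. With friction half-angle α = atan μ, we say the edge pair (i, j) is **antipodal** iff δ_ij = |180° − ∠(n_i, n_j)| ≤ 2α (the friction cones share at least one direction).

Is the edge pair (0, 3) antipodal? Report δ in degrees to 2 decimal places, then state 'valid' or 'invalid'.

δ = 33.56°, valid

α = atan 0.75 = 36.87°;  2α = 73.74°
edge 0: e_0 = (-4.84, +1.26);  n_0 = (+0.2519, +0.9677)
edge 3: e_3 = (+1.28, +0.44);  n_3 = (+0.3251, -0.9457)
∠(n_0, n_3) = 146.44°
δ = |180° − 146.44°| = 33.56°
33.56° ≤ 2α = 73.74°  →  valid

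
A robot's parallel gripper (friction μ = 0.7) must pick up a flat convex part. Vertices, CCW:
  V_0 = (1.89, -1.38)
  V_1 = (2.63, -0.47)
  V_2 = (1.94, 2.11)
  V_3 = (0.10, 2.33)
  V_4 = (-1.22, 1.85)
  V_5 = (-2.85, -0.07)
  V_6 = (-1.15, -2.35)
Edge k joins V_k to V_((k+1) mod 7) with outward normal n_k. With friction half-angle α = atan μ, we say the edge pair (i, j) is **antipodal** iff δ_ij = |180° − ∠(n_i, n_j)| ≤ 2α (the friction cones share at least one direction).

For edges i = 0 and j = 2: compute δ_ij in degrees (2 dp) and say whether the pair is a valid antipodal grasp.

α = atan 0.7 = 34.99°;  2α = 69.98°
edge 0: e_0 = (+0.74, +0.91);  n_0 = (+0.7759, -0.6309)
edge 2: e_2 = (-1.84, +0.22);  n_2 = (+0.1187, +0.9929)
∠(n_0, n_2) = 122.30°
δ = |180° − 122.30°| = 57.70°
57.70° ≤ 2α = 69.98°  →  valid

δ = 57.70°, valid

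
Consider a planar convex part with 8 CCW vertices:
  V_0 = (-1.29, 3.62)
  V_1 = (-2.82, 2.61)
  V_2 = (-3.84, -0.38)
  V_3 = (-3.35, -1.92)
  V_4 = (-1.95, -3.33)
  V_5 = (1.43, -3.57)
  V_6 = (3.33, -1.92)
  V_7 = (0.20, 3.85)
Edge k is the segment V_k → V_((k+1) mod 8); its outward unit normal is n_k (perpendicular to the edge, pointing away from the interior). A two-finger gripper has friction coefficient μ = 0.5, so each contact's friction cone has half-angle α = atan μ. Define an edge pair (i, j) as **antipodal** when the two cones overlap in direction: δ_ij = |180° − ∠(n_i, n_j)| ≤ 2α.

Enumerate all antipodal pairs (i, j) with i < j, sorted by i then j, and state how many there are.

α = atan 0.5 = 26.57°;  2α = 53.13°
n_0 = (-0.5509, +0.8346)
n_1 = (-0.9464, +0.3229)
n_2 = (-0.9529, -0.3032)
n_3 = (-0.7096, -0.7046)
n_4 = (-0.0708, -0.9975)
n_5 = (+0.6557, -0.7550)
n_6 = (+0.8790, +0.4768)
n_7 = (-0.1526, +0.9883)
  (0,1): δ = 142.27°  ·
  (0,2): δ = 105.78°  ·
  (0,3): δ = 78.63°  ·
  (0,4): δ = 37.49°  ✓
  (0,5): δ = 7.54°  ✓
  (0,6): δ = 85.05°  ·
  (0,7): δ = 155.35°  ·
  (1,2): δ = 143.51°  ·
  (1,3): δ = 116.37°  ·
  (1,4): δ = 75.23°  ·
  (1,5): δ = 30.19°  ✓
  (1,6): δ = 47.31°  ✓
  (1,7): δ = 117.61°  ·
  (2,3): δ = 152.85°  ·
  (2,4): δ = 111.71°  ·
  (2,5): δ = 66.68°  ·
  (2,6): δ = 10.83°  ✓
  (2,7): δ = 81.12°  ·
  (3,4): δ = 138.86°  ·
  (3,5): δ = 93.82°  ·
  (3,6): δ = 16.32°  ✓
  (3,7): δ = 53.98°  ·
  (4,5): δ = 134.97°  ·
  (4,6): δ = 57.46°  ·
  (4,7): δ = 12.84°  ✓
  (5,6): δ = 102.49°  ·
  (5,7): δ = 32.20°  ✓
  (6,7): δ = 109.70°  ·
antipodal pairs: 8

count = 8; pairs: (0,4), (0,5), (1,5), (1,6), (2,6), (3,6), (4,7), (5,7)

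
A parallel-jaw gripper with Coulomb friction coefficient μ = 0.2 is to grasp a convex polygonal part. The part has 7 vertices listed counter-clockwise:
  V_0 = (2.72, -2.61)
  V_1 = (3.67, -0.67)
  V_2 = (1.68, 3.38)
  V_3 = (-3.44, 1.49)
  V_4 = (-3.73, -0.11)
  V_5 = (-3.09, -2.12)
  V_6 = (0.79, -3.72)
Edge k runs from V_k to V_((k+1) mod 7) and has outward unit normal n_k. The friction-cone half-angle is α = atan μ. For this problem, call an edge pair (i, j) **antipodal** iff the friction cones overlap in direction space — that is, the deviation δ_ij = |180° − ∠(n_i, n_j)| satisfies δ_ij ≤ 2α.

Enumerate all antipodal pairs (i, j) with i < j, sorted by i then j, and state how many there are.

count = 3; pairs: (0,3), (1,4), (2,6)

α = atan 0.2 = 11.31°;  2α = 22.62°
n_0 = (+0.8981, -0.4398)
n_1 = (+0.8975, +0.4410)
n_2 = (-0.3463, +0.9381)
n_3 = (-0.9840, +0.1783)
n_4 = (-0.9529, -0.3034)
n_5 = (-0.3812, -0.9245)
n_6 = (+0.4986, -0.8669)
  (0,1): δ = 127.74°  ·
  (0,2): δ = 43.65°  ·
  (0,3): δ = 15.82°  ✓
  (0,4): δ = 43.75°  ·
  (0,5): δ = 93.68°  ·
  (0,6): δ = 146.00°  ·
  (1,2): δ = 95.91°  ·
  (1,3): δ = 36.44°  ·
  (1,4): δ = 8.51°  ✓
  (1,5): δ = 41.42°  ·
  (1,6): δ = 93.74°  ·
  (2,3): δ = 120.53°  ·
  (2,4): δ = 92.60°  ·
  (2,5): δ = 42.67°  ·
  (2,6): δ = 9.64°  ✓
  (3,4): δ = 152.06°  ·
  (3,5): δ = 102.14°  ·
  (3,6): δ = 49.82°  ·
  (4,5): δ = 130.07°  ·
  (4,6): δ = 77.76°  ·
  (5,6): δ = 127.69°  ·
antipodal pairs: 3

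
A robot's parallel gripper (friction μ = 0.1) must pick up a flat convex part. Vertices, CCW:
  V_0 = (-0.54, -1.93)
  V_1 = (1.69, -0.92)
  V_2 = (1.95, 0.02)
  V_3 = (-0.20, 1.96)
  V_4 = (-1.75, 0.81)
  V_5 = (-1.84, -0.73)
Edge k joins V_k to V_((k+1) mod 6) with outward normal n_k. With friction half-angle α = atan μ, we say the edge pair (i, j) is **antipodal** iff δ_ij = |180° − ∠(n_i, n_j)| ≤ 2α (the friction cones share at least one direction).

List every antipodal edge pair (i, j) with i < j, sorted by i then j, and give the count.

count = 1; pairs: (2,5)

α = atan 0.1 = 5.71°;  2α = 11.42°
n_0 = (+0.4126, -0.9109)
n_1 = (+0.9638, -0.2666)
n_2 = (+0.6699, +0.7424)
n_3 = (-0.5958, +0.8031)
n_4 = (-0.9983, +0.0583)
n_5 = (-0.6783, -0.7348)
  (0,1): δ = 129.83°  ·
  (0,2): δ = 66.43°  ·
  (0,3): δ = 12.21°  ·
  (0,4): δ = 62.29°  ·
  (0,5): δ = 112.92°  ·
  (1,2): δ = 116.60°  ·
  (1,3): δ = 37.97°  ·
  (1,4): δ = 12.12°  ·
  (1,5): δ = 62.75°  ·
  (2,3): δ = 101.37°  ·
  (2,4): δ = 51.28°  ·
  (2,5): δ = 0.65°  ✓
  (3,4): δ = 129.92°  ·
  (3,5): δ = 79.28°  ·
  (4,5): δ = 129.36°  ·
antipodal pairs: 1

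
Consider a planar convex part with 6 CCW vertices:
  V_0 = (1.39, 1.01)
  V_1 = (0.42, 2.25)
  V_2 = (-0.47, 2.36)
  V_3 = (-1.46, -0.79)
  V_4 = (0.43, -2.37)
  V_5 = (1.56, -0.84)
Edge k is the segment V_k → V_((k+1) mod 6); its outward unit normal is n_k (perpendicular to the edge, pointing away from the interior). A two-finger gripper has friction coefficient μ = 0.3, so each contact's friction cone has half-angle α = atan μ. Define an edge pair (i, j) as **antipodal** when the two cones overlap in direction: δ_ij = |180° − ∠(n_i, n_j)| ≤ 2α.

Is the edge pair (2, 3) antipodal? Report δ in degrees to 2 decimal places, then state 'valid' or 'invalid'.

α = atan 0.3 = 16.70°;  2α = 33.40°
edge 2: e_2 = (-0.99, -3.15);  n_2 = (-0.9540, +0.2998)
edge 3: e_3 = (+1.89, -1.58);  n_3 = (-0.6414, -0.7672)
∠(n_2, n_3) = 67.55°
δ = |180° − 67.55°| = 112.45°
112.45° > 2α = 33.40°  →  invalid

δ = 112.45°, invalid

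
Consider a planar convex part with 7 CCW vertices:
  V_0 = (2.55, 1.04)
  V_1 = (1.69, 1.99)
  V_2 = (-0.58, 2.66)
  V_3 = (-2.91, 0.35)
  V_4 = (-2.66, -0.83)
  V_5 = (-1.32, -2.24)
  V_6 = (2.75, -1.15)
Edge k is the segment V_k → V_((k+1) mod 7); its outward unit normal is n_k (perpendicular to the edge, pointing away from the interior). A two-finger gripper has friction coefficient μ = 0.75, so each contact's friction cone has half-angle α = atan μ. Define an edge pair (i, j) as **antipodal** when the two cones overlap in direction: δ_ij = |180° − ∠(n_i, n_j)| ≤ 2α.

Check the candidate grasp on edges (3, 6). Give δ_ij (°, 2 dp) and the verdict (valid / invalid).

α = atan 0.75 = 36.87°;  2α = 73.74°
edge 3: e_3 = (+0.25, -1.18);  n_3 = (-0.9783, -0.2073)
edge 6: e_6 = (-0.20, +2.19);  n_6 = (+0.9959, +0.0909)
∠(n_3, n_6) = 173.26°
δ = |180° − 173.26°| = 6.74°
6.74° ≤ 2α = 73.74°  →  valid

δ = 6.74°, valid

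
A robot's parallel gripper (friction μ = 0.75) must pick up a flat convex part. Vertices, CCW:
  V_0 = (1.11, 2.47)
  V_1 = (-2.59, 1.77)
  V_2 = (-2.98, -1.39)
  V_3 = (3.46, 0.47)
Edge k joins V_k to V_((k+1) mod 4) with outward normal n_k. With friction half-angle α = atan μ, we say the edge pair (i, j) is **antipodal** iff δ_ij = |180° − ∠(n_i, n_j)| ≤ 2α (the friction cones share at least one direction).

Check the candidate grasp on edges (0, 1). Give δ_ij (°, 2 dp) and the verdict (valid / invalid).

δ = 107.75°, invalid

α = atan 0.75 = 36.87°;  2α = 73.74°
edge 0: e_0 = (-3.70, -0.70);  n_0 = (-0.1859, +0.9826)
edge 1: e_1 = (-0.39, -3.16);  n_1 = (-0.9925, +0.1225)
∠(n_0, n_1) = 72.25°
δ = |180° − 72.25°| = 107.75°
107.75° > 2α = 73.74°  →  invalid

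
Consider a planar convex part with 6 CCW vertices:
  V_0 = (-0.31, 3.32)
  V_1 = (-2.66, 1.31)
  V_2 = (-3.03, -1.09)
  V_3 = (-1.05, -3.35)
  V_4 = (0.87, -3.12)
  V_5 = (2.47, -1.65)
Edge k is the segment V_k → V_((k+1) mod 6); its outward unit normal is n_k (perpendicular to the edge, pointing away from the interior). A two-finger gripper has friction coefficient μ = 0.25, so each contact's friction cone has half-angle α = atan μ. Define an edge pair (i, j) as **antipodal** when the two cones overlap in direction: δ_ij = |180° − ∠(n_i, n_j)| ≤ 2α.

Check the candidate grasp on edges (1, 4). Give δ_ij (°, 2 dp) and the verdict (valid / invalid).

α = atan 0.25 = 14.04°;  2α = 28.07°
edge 1: e_1 = (-0.37, -2.40);  n_1 = (-0.9883, +0.1524)
edge 4: e_4 = (+1.60, +1.47);  n_4 = (+0.6766, -0.7364)
∠(n_1, n_4) = 141.34°
δ = |180° − 141.34°| = 38.66°
38.66° > 2α = 28.07°  →  invalid

δ = 38.66°, invalid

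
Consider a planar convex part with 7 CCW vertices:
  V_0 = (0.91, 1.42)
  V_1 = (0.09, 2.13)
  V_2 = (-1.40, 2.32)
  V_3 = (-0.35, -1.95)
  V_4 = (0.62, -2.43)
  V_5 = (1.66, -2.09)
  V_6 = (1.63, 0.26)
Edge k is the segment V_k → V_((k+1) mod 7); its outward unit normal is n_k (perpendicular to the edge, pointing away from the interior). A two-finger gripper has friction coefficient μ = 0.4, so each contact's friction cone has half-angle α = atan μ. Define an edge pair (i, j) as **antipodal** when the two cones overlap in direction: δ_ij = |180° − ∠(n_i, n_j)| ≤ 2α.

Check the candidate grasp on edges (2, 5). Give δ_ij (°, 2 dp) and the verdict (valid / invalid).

α = atan 0.4 = 21.80°;  2α = 43.60°
edge 2: e_2 = (+1.05, -4.27);  n_2 = (-0.9711, -0.2388)
edge 5: e_5 = (-0.03, +2.35);  n_5 = (+0.9999, +0.0128)
∠(n_2, n_5) = 166.92°
δ = |180° − 166.92°| = 13.08°
13.08° ≤ 2α = 43.60°  →  valid

δ = 13.08°, valid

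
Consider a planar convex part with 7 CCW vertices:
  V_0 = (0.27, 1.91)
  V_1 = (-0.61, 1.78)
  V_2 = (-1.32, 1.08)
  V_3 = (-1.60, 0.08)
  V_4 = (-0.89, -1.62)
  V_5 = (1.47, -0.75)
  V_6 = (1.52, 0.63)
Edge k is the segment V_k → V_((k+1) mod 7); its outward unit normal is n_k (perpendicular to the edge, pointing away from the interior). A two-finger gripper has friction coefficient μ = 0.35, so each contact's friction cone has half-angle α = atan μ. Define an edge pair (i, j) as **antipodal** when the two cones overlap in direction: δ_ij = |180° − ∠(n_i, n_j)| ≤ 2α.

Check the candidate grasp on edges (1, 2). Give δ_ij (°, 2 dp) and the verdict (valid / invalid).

α = atan 0.35 = 19.29°;  2α = 38.58°
edge 1: e_1 = (-0.71, -0.70);  n_1 = (-0.7021, +0.7121)
edge 2: e_2 = (-0.28, -1.00);  n_2 = (-0.9630, +0.2696)
∠(n_1, n_2) = 29.76°
δ = |180° − 29.76°| = 150.24°
150.24° > 2α = 38.58°  →  invalid

δ = 150.24°, invalid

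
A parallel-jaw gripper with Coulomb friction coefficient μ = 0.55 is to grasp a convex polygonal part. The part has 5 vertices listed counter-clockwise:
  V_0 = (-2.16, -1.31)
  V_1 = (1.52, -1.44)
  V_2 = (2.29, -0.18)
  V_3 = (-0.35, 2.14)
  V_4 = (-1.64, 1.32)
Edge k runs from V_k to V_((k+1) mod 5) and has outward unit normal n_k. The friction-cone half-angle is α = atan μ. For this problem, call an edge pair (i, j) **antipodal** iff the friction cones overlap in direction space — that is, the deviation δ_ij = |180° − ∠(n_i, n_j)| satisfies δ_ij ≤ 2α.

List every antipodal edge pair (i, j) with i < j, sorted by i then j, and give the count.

count = 4; pairs: (0,2), (0,3), (1,3), (1,4)

α = atan 0.55 = 28.81°;  2α = 57.62°
n_0 = (-0.0353, -0.9994)
n_1 = (+0.8533, -0.5215)
n_2 = (+0.6601, +0.7512)
n_3 = (-0.5365, +0.8439)
n_4 = (-0.9810, +0.1940)
  (0,1): δ = 119.41°  ·
  (0,2): δ = 39.29°  ✓
  (0,3): δ = 34.47°  ✓
  (0,4): δ = 80.84°  ·
  (1,2): δ = 99.88°  ·
  (1,3): δ = 26.13°  ✓
  (1,4): δ = 20.25°  ✓
  (2,3): δ = 106.25°  ·
  (2,4): δ = 59.88°  ·
  (3,4): δ = 133.63°  ·
antipodal pairs: 4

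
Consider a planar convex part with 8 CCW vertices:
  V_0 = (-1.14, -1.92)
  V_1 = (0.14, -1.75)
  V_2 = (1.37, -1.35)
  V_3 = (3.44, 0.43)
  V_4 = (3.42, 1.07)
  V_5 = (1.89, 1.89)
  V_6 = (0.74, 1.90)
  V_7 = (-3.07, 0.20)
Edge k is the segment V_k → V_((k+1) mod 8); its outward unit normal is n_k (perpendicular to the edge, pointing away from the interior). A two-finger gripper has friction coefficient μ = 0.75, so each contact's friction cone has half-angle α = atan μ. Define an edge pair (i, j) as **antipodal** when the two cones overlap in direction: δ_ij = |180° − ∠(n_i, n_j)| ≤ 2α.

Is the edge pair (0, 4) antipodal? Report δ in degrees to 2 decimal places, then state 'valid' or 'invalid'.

δ = 35.75°, valid

α = atan 0.75 = 36.87°;  2α = 73.74°
edge 0: e_0 = (+1.28, +0.17);  n_0 = (+0.1317, -0.9913)
edge 4: e_4 = (-1.53, +0.82);  n_4 = (+0.4724, +0.8814)
∠(n_0, n_4) = 144.25°
δ = |180° − 144.25°| = 35.75°
35.75° ≤ 2α = 73.74°  →  valid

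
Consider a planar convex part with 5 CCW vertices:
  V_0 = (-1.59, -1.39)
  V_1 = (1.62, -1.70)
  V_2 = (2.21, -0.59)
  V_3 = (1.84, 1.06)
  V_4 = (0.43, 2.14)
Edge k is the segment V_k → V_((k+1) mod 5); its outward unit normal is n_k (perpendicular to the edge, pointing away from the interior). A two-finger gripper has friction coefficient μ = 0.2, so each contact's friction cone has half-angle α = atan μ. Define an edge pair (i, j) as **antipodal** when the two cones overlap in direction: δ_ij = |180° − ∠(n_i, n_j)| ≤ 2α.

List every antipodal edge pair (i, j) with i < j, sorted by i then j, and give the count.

α = atan 0.2 = 11.31°;  2α = 22.62°
n_0 = (-0.0961, -0.9954)
n_1 = (+0.8830, -0.4693)
n_2 = (+0.9758, +0.2188)
n_3 = (+0.6081, +0.7939)
n_4 = (-0.8679, +0.4967)
  (0,1): δ = 112.48°  ·
  (0,2): δ = 71.84°  ·
  (0,3): δ = 31.93°  ·
  (0,4): δ = 65.74°  ·
  (1,2): δ = 139.37°  ·
  (1,3): δ = 99.46°  ·
  (1,4): δ = 1.79°  ✓
  (2,3): δ = 140.09°  ·
  (2,4): δ = 42.42°  ·
  (3,4): δ = 82.33°  ·
antipodal pairs: 1

count = 1; pairs: (1,4)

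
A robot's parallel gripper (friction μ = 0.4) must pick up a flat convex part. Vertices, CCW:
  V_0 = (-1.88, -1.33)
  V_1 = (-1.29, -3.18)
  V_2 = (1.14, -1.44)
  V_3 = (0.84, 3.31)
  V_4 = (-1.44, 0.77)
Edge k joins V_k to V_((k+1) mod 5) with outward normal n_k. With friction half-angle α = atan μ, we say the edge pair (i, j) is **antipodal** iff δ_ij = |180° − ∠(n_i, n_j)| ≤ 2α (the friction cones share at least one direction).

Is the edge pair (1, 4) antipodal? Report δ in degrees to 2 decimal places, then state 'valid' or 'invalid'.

δ = 42.56°, valid

α = atan 0.4 = 21.80°;  2α = 43.60°
edge 1: e_1 = (+2.43, +1.74);  n_1 = (+0.5822, -0.8131)
edge 4: e_4 = (-0.44, -2.10);  n_4 = (-0.9787, +0.2051)
∠(n_1, n_4) = 137.44°
δ = |180° − 137.44°| = 42.56°
42.56° ≤ 2α = 43.60°  →  valid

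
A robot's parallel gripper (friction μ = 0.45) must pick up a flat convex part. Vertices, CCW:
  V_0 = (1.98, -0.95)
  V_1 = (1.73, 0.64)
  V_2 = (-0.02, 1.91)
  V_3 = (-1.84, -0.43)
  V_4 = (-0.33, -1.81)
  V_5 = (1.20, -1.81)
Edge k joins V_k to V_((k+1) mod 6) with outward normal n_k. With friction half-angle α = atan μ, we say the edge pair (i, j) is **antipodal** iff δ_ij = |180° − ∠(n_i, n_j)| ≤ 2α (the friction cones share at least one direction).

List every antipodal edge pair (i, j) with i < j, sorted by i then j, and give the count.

α = atan 0.45 = 24.23°;  2α = 48.46°
n_0 = (+0.9879, +0.1553)
n_1 = (+0.5873, +0.8093)
n_2 = (-0.7894, +0.6139)
n_3 = (-0.6746, -0.7382)
n_4 = (+0.0000, -1.0000)
n_5 = (+0.7407, -0.6718)
  (0,1): δ = 134.90°  ·
  (0,2): δ = 46.81°  ✓
  (0,3): δ = 38.64°  ✓
  (0,4): δ = 81.06°  ·
  (0,5): δ = 128.86°  ·
  (1,2): δ = 91.91°  ·
  (1,3): δ = 6.46°  ✓
  (1,4): δ = 35.97°  ✓
  (1,5): δ = 83.76°  ·
  (2,3): δ = 94.55°  ·
  (2,4): δ = 52.13°  ·
  (2,5): δ = 4.33°  ✓
  (3,4): δ = 137.58°  ·
  (3,5): δ = 89.78°  ·
  (4,5): δ = 132.21°  ·
antipodal pairs: 5

count = 5; pairs: (0,2), (0,3), (1,3), (1,4), (2,5)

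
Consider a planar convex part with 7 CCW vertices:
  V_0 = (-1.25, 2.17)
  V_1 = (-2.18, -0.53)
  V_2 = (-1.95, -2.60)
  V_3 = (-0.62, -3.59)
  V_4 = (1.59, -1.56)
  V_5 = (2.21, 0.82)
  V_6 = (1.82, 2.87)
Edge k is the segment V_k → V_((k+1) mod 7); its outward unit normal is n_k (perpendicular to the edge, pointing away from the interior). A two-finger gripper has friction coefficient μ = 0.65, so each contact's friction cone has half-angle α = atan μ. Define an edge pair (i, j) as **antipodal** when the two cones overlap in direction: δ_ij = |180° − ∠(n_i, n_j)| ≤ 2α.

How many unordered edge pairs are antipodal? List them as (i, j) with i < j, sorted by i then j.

count = 10; pairs: (0,3), (0,4), (0,5), (1,3), (1,4), (1,5), (2,5), (2,6), (3,6), (4,6)

α = atan 0.65 = 33.02°;  2α = 66.05°
n_0 = (-0.9455, +0.3257)
n_1 = (-0.9939, -0.1104)
n_2 = (-0.5971, -0.8022)
n_3 = (+0.6765, -0.7365)
n_4 = (+0.9677, -0.2521)
n_5 = (+0.9824, +0.1869)
n_6 = (-0.2223, +0.9750)
  (0,1): δ = 154.65°  ·
  (0,2): δ = 107.66°  ·
  (0,3): δ = 28.42°  ✓
  (0,4): δ = 4.40°  ✓
  (0,5): δ = 29.78°  ✓
  (0,6): δ = 121.85°  ·
  (1,2): δ = 133.00°  ·
  (1,3): δ = 53.77°  ✓
  (1,4): δ = 20.94°  ✓
  (1,5): δ = 4.43°  ✓
  (1,6): δ = 96.50°  ·
  (2,3): δ = 100.77°  ·
  (2,4): δ = 67.94°  ·
  (2,5): δ = 42.57°  ✓
  (2,6): δ = 49.51°  ✓
  (3,4): δ = 147.17°  ·
  (3,5): δ = 121.80°  ·
  (3,6): δ = 29.72°  ✓
  (4,5): δ = 154.63°  ·
  (4,6): δ = 62.55°  ✓
  (5,6): δ = 87.93°  ·
antipodal pairs: 10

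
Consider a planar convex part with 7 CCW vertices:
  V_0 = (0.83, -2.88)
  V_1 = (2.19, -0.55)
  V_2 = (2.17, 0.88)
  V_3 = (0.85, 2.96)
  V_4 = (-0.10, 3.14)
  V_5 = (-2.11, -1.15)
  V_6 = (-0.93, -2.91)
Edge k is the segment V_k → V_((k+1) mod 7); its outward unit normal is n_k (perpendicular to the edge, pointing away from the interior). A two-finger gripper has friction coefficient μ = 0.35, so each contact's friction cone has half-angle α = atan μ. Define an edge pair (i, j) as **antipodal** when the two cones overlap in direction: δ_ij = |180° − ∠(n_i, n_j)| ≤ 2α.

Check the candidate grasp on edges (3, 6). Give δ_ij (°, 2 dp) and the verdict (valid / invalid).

α = atan 0.35 = 19.29°;  2α = 38.58°
edge 3: e_3 = (-0.95, +0.18);  n_3 = (+0.1862, +0.9825)
edge 6: e_6 = (+1.76, +0.03);  n_6 = (+0.0170, -0.9999)
∠(n_3, n_6) = 168.29°
δ = |180° − 168.29°| = 11.71°
11.71° ≤ 2α = 38.58°  →  valid

δ = 11.71°, valid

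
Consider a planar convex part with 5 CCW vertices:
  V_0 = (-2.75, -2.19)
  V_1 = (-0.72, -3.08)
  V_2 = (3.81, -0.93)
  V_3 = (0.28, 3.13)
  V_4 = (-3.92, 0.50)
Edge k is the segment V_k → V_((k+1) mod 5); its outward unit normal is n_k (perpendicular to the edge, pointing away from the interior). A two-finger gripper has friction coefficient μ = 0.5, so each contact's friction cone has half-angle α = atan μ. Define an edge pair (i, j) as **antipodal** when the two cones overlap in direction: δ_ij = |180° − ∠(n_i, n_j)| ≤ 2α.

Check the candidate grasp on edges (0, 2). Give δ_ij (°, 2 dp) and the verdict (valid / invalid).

δ = 25.32°, valid

α = atan 0.5 = 26.57°;  2α = 53.13°
edge 0: e_0 = (+2.03, -0.89);  n_0 = (-0.4015, -0.9158)
edge 2: e_2 = (-3.53, +4.06);  n_2 = (+0.7546, +0.6561)
∠(n_0, n_2) = 154.68°
δ = |180° − 154.68°| = 25.32°
25.32° ≤ 2α = 53.13°  →  valid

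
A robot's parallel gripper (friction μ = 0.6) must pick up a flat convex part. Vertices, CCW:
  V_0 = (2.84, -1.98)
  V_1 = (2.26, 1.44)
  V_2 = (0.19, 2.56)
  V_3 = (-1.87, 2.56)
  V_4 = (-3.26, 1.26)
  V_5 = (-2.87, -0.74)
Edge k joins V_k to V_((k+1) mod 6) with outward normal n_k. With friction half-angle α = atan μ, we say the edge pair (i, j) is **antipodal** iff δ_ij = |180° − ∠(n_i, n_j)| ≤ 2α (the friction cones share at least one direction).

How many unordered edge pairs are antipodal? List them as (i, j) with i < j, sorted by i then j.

count = 6; pairs: (0,3), (0,4), (1,4), (1,5), (2,5), (3,5)

α = atan 0.6 = 30.96°;  2α = 61.93°
n_0 = (+0.9859, +0.1672)
n_1 = (+0.4759, +0.8795)
n_2 = (+0.0000, +1.0000)
n_3 = (-0.6831, +0.7304)
n_4 = (-0.9815, -0.1914)
n_5 = (-0.2122, -0.9772)
  (0,1): δ = 128.04°  ·
  (0,2): δ = 99.63°  ·
  (0,3): δ = 56.54°  ✓
  (0,4): δ = 1.41°  ✓
  (0,5): δ = 68.12°  ·
  (1,2): δ = 151.58°  ·
  (1,3): δ = 108.50°  ·
  (1,4): δ = 50.55°  ✓
  (1,5): δ = 16.16°  ✓
  (2,3): δ = 136.92°  ·
  (2,4): δ = 78.97°  ·
  (2,5): δ = 12.25°  ✓
  (3,4): δ = 122.05°  ·
  (3,5): δ = 55.34°  ✓
  (4,5): δ = 113.29°  ·
antipodal pairs: 6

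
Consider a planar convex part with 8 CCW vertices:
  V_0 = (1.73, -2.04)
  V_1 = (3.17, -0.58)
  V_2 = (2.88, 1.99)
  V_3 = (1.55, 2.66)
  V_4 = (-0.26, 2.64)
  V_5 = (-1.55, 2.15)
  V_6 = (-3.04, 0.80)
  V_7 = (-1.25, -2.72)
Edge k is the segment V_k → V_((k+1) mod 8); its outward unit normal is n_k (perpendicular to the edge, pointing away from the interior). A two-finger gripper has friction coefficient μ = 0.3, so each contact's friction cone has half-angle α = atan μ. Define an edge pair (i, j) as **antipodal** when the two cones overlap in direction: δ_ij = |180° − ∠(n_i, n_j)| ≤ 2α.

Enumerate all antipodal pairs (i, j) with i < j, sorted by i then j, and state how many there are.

count = 6; pairs: (0,4), (0,5), (1,6), (3,7), (4,7), (5,7)

α = atan 0.3 = 16.70°;  2α = 33.40°
n_0 = (+0.7120, -0.7022)
n_1 = (+0.9937, +0.1121)
n_2 = (+0.4499, +0.8931)
n_3 = (-0.0110, +0.9999)
n_4 = (-0.3551, +0.9348)
n_5 = (-0.6714, +0.7411)
n_6 = (-0.8914, -0.4533)
n_7 = (+0.2225, -0.9749)
  (0,1): δ = 128.96°  ·
  (0,2): δ = 72.13°  ·
  (0,3): δ = 44.76°  ·
  (0,4): δ = 24.60°  ✓
  (0,5): δ = 3.22°  ✓
  (0,6): δ = 71.56°  ·
  (0,7): δ = 147.46°  ·
  (1,2): δ = 123.18°  ·
  (1,3): δ = 95.80°  ·
  (1,4): δ = 75.64°  ·
  (1,5): δ = 54.26°  ·
  (1,6): δ = 20.52°  ✓
  (1,7): δ = 96.42°  ·
  (2,3): δ = 152.63°  ·
  (2,4): δ = 132.46°  ·
  (2,5): δ = 111.09°  ·
  (2,6): δ = 36.31°  ·
  (2,7): δ = 39.59°  ·
  (3,4): δ = 159.83°  ·
  (3,5): δ = 138.46°  ·
  (3,6): δ = 63.68°  ·
  (3,7): δ = 12.22°  ✓
  (4,5): δ = 158.62°  ·
  (4,6): δ = 83.84°  ·
  (4,7): δ = 7.94°  ✓
  (5,6): δ = 105.22°  ·
  (5,7): δ = 29.32°  ✓
  (6,7): δ = 104.10°  ·
antipodal pairs: 6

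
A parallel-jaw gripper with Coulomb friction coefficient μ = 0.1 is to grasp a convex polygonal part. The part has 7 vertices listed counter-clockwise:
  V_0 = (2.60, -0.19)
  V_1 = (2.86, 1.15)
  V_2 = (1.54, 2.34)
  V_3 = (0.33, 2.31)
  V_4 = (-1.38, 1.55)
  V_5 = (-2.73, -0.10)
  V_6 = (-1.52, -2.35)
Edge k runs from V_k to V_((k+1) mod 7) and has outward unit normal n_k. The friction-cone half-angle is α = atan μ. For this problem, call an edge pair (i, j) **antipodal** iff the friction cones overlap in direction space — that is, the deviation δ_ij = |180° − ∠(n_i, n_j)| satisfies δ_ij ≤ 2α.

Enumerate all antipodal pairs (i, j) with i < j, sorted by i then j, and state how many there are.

count = 1; pairs: (3,6)

α = atan 0.1 = 5.71°;  2α = 11.42°
n_0 = (+0.9817, -0.1905)
n_1 = (+0.6696, +0.7427)
n_2 = (-0.0248, +0.9997)
n_3 = (-0.4061, +0.9138)
n_4 = (-0.7740, +0.6332)
n_5 = (-0.8807, -0.4736)
n_6 = (+0.4643, -0.8857)
  (0,1): δ = 121.05°  ·
  (0,2): δ = 77.60°  ·
  (0,3): δ = 55.06°  ·
  (0,4): δ = 28.31°  ·
  (0,5): δ = 39.25°  ·
  (0,6): δ = 128.65°  ·
  (1,2): δ = 136.54°  ·
  (1,3): δ = 114.00°  ·
  (1,4): δ = 87.25°  ·
  (1,5): δ = 19.69°  ·
  (1,6): δ = 69.70°  ·
  (2,3): δ = 157.46°  ·
  (2,4): δ = 130.71°  ·
  (2,5): δ = 63.15°  ·
  (2,6): δ = 26.25°  ·
  (3,4): δ = 153.25°  ·
  (3,5): δ = 85.69°  ·
  (3,6): δ = 3.70°  ✓
  (4,5): δ = 112.44°  ·
  (4,6): δ = 23.04°  ·
  (5,6): δ = 90.60°  ·
antipodal pairs: 1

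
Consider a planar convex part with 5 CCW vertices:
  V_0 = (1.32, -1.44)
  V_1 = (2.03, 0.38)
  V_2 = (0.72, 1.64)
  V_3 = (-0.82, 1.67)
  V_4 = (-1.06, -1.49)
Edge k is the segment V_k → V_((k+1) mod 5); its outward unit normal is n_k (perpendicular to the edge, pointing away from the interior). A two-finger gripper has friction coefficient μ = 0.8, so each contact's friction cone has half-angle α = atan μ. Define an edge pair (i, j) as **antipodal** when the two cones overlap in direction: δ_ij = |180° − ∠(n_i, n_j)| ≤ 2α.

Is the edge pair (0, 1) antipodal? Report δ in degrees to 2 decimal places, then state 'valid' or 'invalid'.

δ = 112.57°, invalid

α = atan 0.8 = 38.66°;  2α = 77.32°
edge 0: e_0 = (+0.71, +1.82);  n_0 = (+0.9316, -0.3634)
edge 1: e_1 = (-1.31, +1.26);  n_1 = (+0.6932, +0.7207)
∠(n_0, n_1) = 67.43°
δ = |180° − 67.43°| = 112.57°
112.57° > 2α = 77.32°  →  invalid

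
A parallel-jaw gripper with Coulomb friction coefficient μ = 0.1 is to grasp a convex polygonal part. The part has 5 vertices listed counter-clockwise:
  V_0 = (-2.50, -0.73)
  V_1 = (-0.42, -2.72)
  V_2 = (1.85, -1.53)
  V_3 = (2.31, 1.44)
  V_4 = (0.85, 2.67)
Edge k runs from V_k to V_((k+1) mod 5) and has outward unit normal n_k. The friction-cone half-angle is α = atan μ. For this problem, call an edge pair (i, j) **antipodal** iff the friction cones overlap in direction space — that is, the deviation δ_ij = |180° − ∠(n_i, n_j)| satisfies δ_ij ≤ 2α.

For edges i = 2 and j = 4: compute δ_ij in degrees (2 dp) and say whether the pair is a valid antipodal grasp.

δ = 35.77°, invalid

α = atan 0.1 = 5.71°;  2α = 11.42°
edge 2: e_2 = (+0.46, +2.97);  n_2 = (+0.9882, -0.1531)
edge 4: e_4 = (-3.35, -3.40);  n_4 = (-0.7123, +0.7018)
∠(n_2, n_4) = 144.23°
δ = |180° − 144.23°| = 35.77°
35.77° > 2α = 11.42°  →  invalid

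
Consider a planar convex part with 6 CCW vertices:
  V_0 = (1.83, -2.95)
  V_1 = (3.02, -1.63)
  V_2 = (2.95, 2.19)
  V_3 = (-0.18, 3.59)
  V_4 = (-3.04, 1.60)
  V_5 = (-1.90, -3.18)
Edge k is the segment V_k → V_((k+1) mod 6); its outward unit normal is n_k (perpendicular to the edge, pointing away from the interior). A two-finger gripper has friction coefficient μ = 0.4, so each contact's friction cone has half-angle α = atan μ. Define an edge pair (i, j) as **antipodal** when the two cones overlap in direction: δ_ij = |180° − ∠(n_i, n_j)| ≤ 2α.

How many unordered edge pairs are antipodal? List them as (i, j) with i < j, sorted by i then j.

α = atan 0.4 = 21.80°;  2α = 43.60°
n_0 = (+0.7427, -0.6696)
n_1 = (+0.9998, +0.0183)
n_2 = (+0.4083, +0.9128)
n_3 = (-0.5711, +0.8208)
n_4 = (-0.9727, -0.2320)
n_5 = (+0.0615, -0.9981)
  (0,1): δ = 136.92°  ·
  (0,2): δ = 72.06°  ·
  (0,3): δ = 13.13°  ✓
  (0,4): δ = 55.45°  ·
  (0,5): δ = 135.56°  ·
  (1,2): δ = 115.15°  ·
  (1,3): δ = 56.22°  ·
  (1,4): δ = 12.36°  ✓
  (1,5): δ = 92.48°  ·
  (2,3): δ = 121.07°  ·
  (2,4): δ = 52.49°  ·
  (2,5): δ = 27.63°  ✓
  (3,4): δ = 111.42°  ·
  (3,5): δ = 31.30°  ✓
  (4,5): δ = 99.89°  ·
antipodal pairs: 4

count = 4; pairs: (0,3), (1,4), (2,5), (3,5)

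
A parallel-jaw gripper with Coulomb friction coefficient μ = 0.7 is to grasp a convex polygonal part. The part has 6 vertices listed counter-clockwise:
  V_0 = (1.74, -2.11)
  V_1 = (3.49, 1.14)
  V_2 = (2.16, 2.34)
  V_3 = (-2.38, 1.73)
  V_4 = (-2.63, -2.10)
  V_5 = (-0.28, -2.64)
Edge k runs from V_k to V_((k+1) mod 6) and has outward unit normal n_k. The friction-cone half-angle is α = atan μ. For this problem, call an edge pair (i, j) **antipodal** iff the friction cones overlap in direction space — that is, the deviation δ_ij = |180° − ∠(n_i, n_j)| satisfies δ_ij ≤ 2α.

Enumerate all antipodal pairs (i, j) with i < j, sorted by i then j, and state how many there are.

α = atan 0.7 = 34.99°;  2α = 69.98°
n_0 = (+0.8805, -0.4741)
n_1 = (+0.6699, +0.7425)
n_2 = (-0.1332, +0.9911)
n_3 = (-0.9979, +0.0651)
n_4 = (-0.2240, -0.9746)
n_5 = (+0.2538, -0.9673)
  (0,1): δ = 103.76°  ·
  (0,2): δ = 54.05°  ✓
  (0,3): δ = 24.57°  ✓
  (0,4): δ = 105.36°  ·
  (0,5): δ = 133.00°  ·
  (1,2): δ = 130.29°  ·
  (1,3): δ = 51.68°  ✓
  (1,4): δ = 29.12°  ✓
  (1,5): δ = 56.76°  ✓
  (2,3): δ = 101.39°  ·
  (2,4): δ = 20.59°  ✓
  (2,5): δ = 7.05°  ✓
  (3,4): δ = 99.21°  ·
  (3,5): δ = 71.56°  ·
  (4,5): δ = 152.36°  ·
antipodal pairs: 7

count = 7; pairs: (0,2), (0,3), (1,3), (1,4), (1,5), (2,4), (2,5)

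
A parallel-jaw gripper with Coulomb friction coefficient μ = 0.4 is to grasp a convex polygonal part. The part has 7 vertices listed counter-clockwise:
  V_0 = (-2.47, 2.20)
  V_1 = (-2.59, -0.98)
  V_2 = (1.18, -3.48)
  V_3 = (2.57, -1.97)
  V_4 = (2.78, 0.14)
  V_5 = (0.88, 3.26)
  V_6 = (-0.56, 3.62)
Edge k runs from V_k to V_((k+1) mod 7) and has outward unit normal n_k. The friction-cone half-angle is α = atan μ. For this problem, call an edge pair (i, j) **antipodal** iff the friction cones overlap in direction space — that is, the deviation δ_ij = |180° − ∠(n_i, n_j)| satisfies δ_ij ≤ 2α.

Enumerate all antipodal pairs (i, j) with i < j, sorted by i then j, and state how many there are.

count = 6; pairs: (0,2), (0,3), (0,4), (1,4), (1,5), (2,6)

α = atan 0.4 = 21.80°;  2α = 43.60°
n_0 = (-0.9993, +0.0377)
n_1 = (-0.5527, -0.8334)
n_2 = (+0.7357, -0.6773)
n_3 = (+0.9951, -0.0990)
n_4 = (+0.8541, +0.5201)
n_5 = (+0.2425, +0.9701)
n_6 = (-0.5966, +0.8025)
  (0,1): δ = 121.39°  ·
  (0,2): δ = 40.47°  ✓
  (0,3): δ = 3.52°  ✓
  (0,4): δ = 33.50°  ✓
  (0,5): δ = 78.12°  ·
  (0,6): δ = 128.79°  ·
  (1,2): δ = 99.08°  ·
  (1,3): δ = 62.13°  ·
  (1,4): δ = 25.11°  ✓
  (1,5): δ = 19.51°  ✓
  (1,6): δ = 70.18°  ·
  (2,3): δ = 143.05°  ·
  (2,4): δ = 106.03°  ·
  (2,5): δ = 61.41°  ·
  (2,6): δ = 10.74°  ✓
  (3,4): δ = 142.98°  ·
  (3,5): δ = 98.35°  ·
  (3,6): δ = 47.69°  ·
  (4,5): δ = 135.38°  ·
  (4,6): δ = 84.71°  ·
  (5,6): δ = 129.33°  ·
antipodal pairs: 6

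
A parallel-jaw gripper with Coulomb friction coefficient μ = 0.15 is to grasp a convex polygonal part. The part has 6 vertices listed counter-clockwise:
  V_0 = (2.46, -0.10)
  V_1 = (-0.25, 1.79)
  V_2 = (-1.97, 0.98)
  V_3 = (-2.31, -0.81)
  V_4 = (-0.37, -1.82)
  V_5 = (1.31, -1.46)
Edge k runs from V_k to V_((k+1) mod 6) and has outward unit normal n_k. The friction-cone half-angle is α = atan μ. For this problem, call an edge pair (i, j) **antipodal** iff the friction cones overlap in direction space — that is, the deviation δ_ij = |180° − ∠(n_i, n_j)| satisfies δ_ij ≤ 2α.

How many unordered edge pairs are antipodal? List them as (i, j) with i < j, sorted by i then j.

α = atan 0.15 = 8.53°;  2α = 17.06°
n_0 = (+0.5720, +0.8202)
n_1 = (-0.4261, +0.9047)
n_2 = (-0.9824, +0.1866)
n_3 = (-0.4618, -0.8870)
n_4 = (+0.2095, -0.9778)
n_5 = (+0.7636, -0.6457)
  (0,1): δ = 119.89°  ·
  (0,2): δ = 65.86°  ·
  (0,3): δ = 7.39°  ✓
  (0,4): δ = 46.99°  ·
  (0,5): δ = 84.68°  ·
  (1,2): δ = 125.97°  ·
  (1,3): δ = 52.72°  ·
  (1,4): δ = 13.12°  ✓
  (1,5): δ = 24.57°  ·
  (2,3): δ = 106.75°  ·
  (2,4): δ = 67.15°  ·
  (2,5): δ = 29.46°  ·
  (3,4): δ = 140.40°  ·
  (3,5): δ = 102.72°  ·
  (4,5): δ = 142.31°  ·
antipodal pairs: 2

count = 2; pairs: (0,3), (1,4)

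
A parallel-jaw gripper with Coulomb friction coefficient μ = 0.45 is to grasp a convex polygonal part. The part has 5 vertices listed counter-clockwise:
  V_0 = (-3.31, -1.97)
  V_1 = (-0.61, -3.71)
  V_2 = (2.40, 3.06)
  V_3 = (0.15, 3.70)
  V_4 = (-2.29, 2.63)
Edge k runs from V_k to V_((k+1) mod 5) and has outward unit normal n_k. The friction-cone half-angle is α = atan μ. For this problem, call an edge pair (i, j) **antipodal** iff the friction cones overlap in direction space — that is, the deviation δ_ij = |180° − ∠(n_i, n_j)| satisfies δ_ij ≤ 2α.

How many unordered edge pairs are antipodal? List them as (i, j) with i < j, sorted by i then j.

α = atan 0.45 = 24.23°;  2α = 48.46°
n_0 = (-0.5417, -0.8406)
n_1 = (+0.9138, -0.4063)
n_2 = (+0.2736, +0.9618)
n_3 = (-0.4016, +0.9158)
n_4 = (-0.9763, +0.2165)
  (0,1): δ = 81.17°  ·
  (0,2): δ = 16.92°  ✓
  (0,3): δ = 56.48°  ·
  (0,4): δ = 110.30°  ·
  (1,2): δ = 81.91°  ·
  (1,3): δ = 42.35°  ✓
  (1,4): δ = 11.47°  ✓
  (2,3): δ = 140.44°  ·
  (2,4): δ = 86.62°  ·
  (3,4): δ = 126.18°  ·
antipodal pairs: 3

count = 3; pairs: (0,2), (1,3), (1,4)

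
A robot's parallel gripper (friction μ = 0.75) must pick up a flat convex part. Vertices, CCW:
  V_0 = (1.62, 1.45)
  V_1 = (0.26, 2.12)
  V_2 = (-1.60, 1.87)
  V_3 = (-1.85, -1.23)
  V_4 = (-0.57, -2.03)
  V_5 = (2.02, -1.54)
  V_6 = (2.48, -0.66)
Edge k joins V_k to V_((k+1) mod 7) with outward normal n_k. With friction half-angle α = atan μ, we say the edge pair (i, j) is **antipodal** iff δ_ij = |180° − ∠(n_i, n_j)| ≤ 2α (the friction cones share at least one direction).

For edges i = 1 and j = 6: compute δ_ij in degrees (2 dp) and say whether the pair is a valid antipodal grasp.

α = atan 0.75 = 36.87°;  2α = 73.74°
edge 1: e_1 = (-1.86, -0.25);  n_1 = (-0.1332, +0.9911)
edge 6: e_6 = (-0.86, +2.11);  n_6 = (+0.9260, +0.3774)
∠(n_1, n_6) = 75.48°
δ = |180° − 75.48°| = 104.52°
104.52° > 2α = 73.74°  →  invalid

δ = 104.52°, invalid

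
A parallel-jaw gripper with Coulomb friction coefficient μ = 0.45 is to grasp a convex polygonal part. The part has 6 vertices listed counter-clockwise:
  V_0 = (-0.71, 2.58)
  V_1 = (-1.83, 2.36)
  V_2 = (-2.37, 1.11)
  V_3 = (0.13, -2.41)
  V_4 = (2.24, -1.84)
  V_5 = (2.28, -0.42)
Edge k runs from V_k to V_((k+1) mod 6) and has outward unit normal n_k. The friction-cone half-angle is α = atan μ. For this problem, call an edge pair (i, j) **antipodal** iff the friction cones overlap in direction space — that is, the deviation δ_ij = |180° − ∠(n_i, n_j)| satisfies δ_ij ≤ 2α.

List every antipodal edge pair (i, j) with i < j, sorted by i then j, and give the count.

count = 4; pairs: (0,3), (1,4), (2,4), (2,5)

α = atan 0.45 = 24.23°;  2α = 48.46°
n_0 = (-0.1927, +0.9812)
n_1 = (-0.9180, +0.3966)
n_2 = (-0.8153, -0.5790)
n_3 = (+0.2608, -0.9654)
n_4 = (+0.9996, -0.0282)
n_5 = (+0.7083, +0.7059)
  (0,1): δ = 124.48°  ·
  (0,2): δ = 65.73°  ·
  (0,3): δ = 4.00°  ✓
  (0,4): δ = 77.27°  ·
  (0,5): δ = 123.79°  ·
  (1,2): δ = 121.25°  ·
  (1,3): δ = 51.52°  ·
  (1,4): δ = 21.75°  ✓
  (1,5): δ = 68.27°  ·
  (2,3): δ = 110.27°  ·
  (2,4): δ = 37.00°  ✓
  (2,5): δ = 9.52°  ✓
  (3,4): δ = 106.73°  ·
  (3,5): δ = 60.21°  ·
  (4,5): δ = 133.48°  ·
antipodal pairs: 4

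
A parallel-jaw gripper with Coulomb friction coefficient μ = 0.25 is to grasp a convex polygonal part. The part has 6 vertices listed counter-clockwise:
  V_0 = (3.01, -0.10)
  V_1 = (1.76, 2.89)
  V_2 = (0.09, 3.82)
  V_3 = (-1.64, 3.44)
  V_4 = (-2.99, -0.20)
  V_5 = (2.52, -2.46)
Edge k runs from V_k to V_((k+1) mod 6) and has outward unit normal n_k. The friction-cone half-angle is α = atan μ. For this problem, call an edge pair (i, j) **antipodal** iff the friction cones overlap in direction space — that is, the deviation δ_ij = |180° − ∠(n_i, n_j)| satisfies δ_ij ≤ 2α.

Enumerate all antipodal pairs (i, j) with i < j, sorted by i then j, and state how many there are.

α = atan 0.25 = 14.04°;  2α = 28.07°
n_0 = (+0.9226, +0.3857)
n_1 = (+0.4865, +0.8737)
n_2 = (-0.2145, +0.9767)
n_3 = (-0.9376, +0.3477)
n_4 = (-0.3795, -0.9252)
n_5 = (+0.9791, -0.2033)
  (0,1): δ = 141.80°  ·
  (0,2): δ = 100.30°  ·
  (0,3): δ = 43.04°  ·
  (0,4): δ = 45.01°  ·
  (0,5): δ = 145.58°  ·
  (1,2): δ = 138.50°  ·
  (1,3): δ = 81.24°  ·
  (1,4): δ = 6.81°  ✓
  (1,5): δ = 107.38°  ·
  (2,3): δ = 122.74°  ·
  (2,4): δ = 34.69°  ·
  (2,5): δ = 65.88°  ·
  (3,4): δ = 91.95°  ·
  (3,5): δ = 8.62°  ✓
  (4,5): δ = 79.43°  ·
antipodal pairs: 2

count = 2; pairs: (1,4), (3,5)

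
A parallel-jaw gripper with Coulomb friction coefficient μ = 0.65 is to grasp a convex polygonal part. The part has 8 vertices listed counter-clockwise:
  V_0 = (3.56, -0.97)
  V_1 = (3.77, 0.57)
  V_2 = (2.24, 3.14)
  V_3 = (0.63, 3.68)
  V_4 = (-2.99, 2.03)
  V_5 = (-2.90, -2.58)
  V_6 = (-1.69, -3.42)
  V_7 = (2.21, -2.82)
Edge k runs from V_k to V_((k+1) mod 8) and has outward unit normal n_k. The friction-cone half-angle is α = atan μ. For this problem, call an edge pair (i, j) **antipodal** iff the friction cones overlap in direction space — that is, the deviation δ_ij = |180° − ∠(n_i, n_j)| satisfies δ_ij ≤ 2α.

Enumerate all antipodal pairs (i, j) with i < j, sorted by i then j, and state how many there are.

α = atan 0.65 = 33.02°;  2α = 66.05°
n_0 = (+0.9908, -0.1351)
n_1 = (+0.8593, +0.5115)
n_2 = (+0.3180, +0.9481)
n_3 = (-0.4147, +0.9099)
n_4 = (-0.9998, -0.0195)
n_5 = (-0.5703, -0.8215)
n_6 = (+0.1521, -0.9884)
n_7 = (+0.8078, -0.5895)
  (0,1): δ = 141.47°  ·
  (0,2): δ = 100.78°  ·
  (0,3): δ = 57.73°  ✓
  (0,4): δ = 8.88°  ✓
  (0,5): δ = 63.00°  ✓
  (0,6): δ = 106.51°  ·
  (0,7): δ = 151.65°  ·
  (1,2): δ = 139.31°  ·
  (1,3): δ = 96.26°  ·
  (1,4): δ = 29.65°  ✓
  (1,5): δ = 24.46°  ✓
  (1,6): δ = 67.98°  ·
  (1,7): δ = 113.11°  ·
  (2,3): δ = 136.95°  ·
  (2,4): δ = 70.34°  ·
  (2,5): δ = 16.23°  ✓
  (2,6): δ = 27.29°  ✓
  (2,7): δ = 72.42°  ·
  (3,4): δ = 113.39°  ·
  (3,5): δ = 59.27°  ✓
  (3,6): δ = 15.76°  ✓
  (3,7): δ = 29.38°  ✓
  (4,5): δ = 125.89°  ·
  (4,6): δ = 82.37°  ·
  (4,7): δ = 37.24°  ✓
  (5,6): δ = 136.48°  ·
  (5,7): δ = 91.35°  ·
  (6,7): δ = 134.87°  ·
antipodal pairs: 11

count = 11; pairs: (0,3), (0,4), (0,5), (1,4), (1,5), (2,5), (2,6), (3,5), (3,6), (3,7), (4,7)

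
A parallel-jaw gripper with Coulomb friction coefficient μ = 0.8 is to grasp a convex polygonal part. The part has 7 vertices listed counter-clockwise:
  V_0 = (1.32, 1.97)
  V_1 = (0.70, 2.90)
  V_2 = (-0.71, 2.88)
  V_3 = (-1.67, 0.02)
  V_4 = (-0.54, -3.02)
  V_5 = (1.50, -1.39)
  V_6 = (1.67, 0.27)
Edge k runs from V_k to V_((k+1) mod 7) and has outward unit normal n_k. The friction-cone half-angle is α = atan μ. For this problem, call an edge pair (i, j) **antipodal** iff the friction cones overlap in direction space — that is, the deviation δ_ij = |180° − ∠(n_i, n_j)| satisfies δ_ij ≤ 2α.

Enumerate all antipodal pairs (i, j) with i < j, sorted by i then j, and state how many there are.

count = 10; pairs: (0,2), (0,3), (1,3), (1,4), (2,4), (2,5), (2,6), (3,4), (3,5), (3,6)

α = atan 0.8 = 38.66°;  2α = 77.32°
n_0 = (+0.8321, +0.5547)
n_1 = (-0.0142, +0.9999)
n_2 = (-0.9480, +0.3182)
n_3 = (-0.9373, -0.3484)
n_4 = (+0.6242, -0.7812)
n_5 = (+0.9948, -0.1019)
n_6 = (+0.9795, +0.2017)
  (0,1): δ = 122.88°  ·
  (0,2): δ = 52.25°  ✓
  (0,3): δ = 13.30°  ✓
  (0,4): δ = 94.94°  ·
  (0,5): δ = 140.46°  ·
  (0,6): δ = 157.94°  ·
  (1,2): δ = 109.37°  ·
  (1,3): δ = 70.42°  ✓
  (1,4): δ = 37.81°  ✓
  (1,5): δ = 83.34°  ·
  (1,6): δ = 100.82°  ·
  (2,3): δ = 141.05°  ·
  (2,4): δ = 32.82°  ✓
  (2,5): δ = 12.71°  ✓
  (2,6): δ = 30.19°  ✓
  (3,4): δ = 71.77°  ✓
  (3,5): δ = 26.24°  ✓
  (3,6): δ = 8.76°  ✓
  (4,5): δ = 134.47°  ·
  (4,6): δ = 116.99°  ·
  (5,6): δ = 162.52°  ·
antipodal pairs: 10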